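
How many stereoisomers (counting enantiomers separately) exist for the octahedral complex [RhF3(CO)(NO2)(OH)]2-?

An octahedron has six vertices in three trans pairs; every non-trans pair is cis.
Systematic placement gives 4 geometric isomers: F mer (3 arrangements); F fac (chiral).
One of these lacks any improper symmetry element and so occurs as an enantiomeric pair, giving 4 + 1 = 5 stereoisomers in total.

5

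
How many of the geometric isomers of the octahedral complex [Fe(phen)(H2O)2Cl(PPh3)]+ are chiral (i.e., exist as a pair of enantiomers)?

2

An octahedron has six vertices in three trans pairs; every non-trans pair is cis.
Each phen is bidentate and must span two cis positions.
Systematic placement gives 4 geometric isomers: H2O cis (3 arrangements, 2 chiral); H2O trans.
Of these, 2 lack any improper symmetry element and so occur as enantiomeric pairs, giving 4 + 2 = 6 stereoisomers in total.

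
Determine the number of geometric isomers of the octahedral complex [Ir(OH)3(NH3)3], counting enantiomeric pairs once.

2

An octahedron has six vertices in three trans pairs; every non-trans pair is cis.
The distinct arrangements are (2 in all): OH mer; OH fac.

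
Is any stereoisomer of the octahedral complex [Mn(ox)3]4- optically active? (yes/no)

yes

The six octahedral sites form three mutually perpendicular trans pairs.
Each ox is bidentate and must span two cis positions.
Only one geometric arrangement is possible; it has no improper symmetry element, so it exists as a pair of enantiomers (2 stereoisomers).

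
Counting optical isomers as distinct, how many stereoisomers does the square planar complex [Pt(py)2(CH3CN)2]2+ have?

2

In a square planar complex each vertex has one trans partner and two cis neighbours.
There are 2 geometric isomers: py cis; py trans.
Each arrangement has an internal mirror plane or centre of symmetry, so none is chiral.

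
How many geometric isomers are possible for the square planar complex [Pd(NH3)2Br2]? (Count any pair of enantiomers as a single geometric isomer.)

2

Working through the distinct placements yields 2 geometric isomers: NH3 cis; NH3 trans.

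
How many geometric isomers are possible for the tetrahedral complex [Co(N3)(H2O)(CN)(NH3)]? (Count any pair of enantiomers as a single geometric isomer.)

1

In a tetrahedral complex all four positions are equivalent and every pair of ligands is adjacent — there is no cis/trans distinction.
Only one geometric arrangement is possible; it has no improper symmetry element, so it exists as a pair of enantiomers (2 stereoisomers).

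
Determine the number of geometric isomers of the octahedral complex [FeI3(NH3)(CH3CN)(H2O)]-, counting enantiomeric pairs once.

Working through the distinct placements yields 4 geometric isomers: I mer (3 arrangements); I fac (chiral).

4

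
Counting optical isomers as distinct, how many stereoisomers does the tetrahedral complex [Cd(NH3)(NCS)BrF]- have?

2

All four vertices of a tetrahedron are equivalent and mutually adjacent, so cis/trans isomerism cannot arise.
Only one geometric arrangement is possible; it has no improper symmetry element, so it exists as a pair of enantiomers (2 stereoisomers).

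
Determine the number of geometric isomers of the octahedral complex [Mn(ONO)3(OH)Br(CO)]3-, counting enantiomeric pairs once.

4

The distinct arrangements are (4 in all): ONO mer (3 arrangements); ONO fac (chiral).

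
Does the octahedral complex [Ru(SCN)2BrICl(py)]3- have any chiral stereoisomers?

yes

Placing the ligands in turn and identifying arrangements related by rotation or reflection leaves 9 distinct geometric isomers.
Of these, 6 lack any improper symmetry element and so occur as enantiomeric pairs, giving 9 + 6 = 15 stereoisomers in total.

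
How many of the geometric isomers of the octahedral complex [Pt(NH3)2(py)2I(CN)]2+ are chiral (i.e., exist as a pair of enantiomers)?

The distinct arrangements are (6 in all): NH3 trans, py trans; NH3 cis, py cis (3 arrangements, 2 chiral); NH3 cis, py trans; NH3 trans, py cis.
Of these, 2 lack any improper symmetry element and so occur as enantiomeric pairs, giving 6 + 2 = 8 stereoisomers in total.

2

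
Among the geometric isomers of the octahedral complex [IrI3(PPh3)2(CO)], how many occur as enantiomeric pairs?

An octahedron has six vertices in three trans pairs; every non-trans pair is cis.
Working through the distinct placements yields 3 geometric isomers: I mer, PPh3 trans; I fac, PPh3 cis; I mer, PPh3 cis.
Each arrangement has an internal mirror plane or centre of symmetry, so none is chiral.

0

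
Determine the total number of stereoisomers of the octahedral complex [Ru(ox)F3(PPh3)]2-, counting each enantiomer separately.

An octahedron has six vertices in three trans pairs; every non-trans pair is cis.
Each ox is bidentate and must span two cis positions.
Systematic placement gives 2 geometric isomers: F mer; F fac.
Each arrangement has an internal mirror plane or centre of symmetry, so none is chiral.

2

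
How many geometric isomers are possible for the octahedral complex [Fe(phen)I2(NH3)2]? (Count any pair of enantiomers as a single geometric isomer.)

An octahedron has six vertices in three trans pairs; every non-trans pair is cis.
Each phen is bidentate and must span two cis positions.
Systematic placement gives 3 geometric isomers: I trans, NH3 cis; I cis, NH3 cis (chiral); I cis, NH3 trans.

3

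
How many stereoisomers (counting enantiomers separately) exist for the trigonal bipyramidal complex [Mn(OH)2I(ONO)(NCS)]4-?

10

A trigonal bipyramid has two axial and three equatorial sites, which are chemically inequivalent.
Systematic enumeration (placing each ligand type in turn and discarding arrangements equivalent by rotation or reflection) gives 7 geometric isomers.
Of these, 3 lack any improper symmetry element and so occur as enantiomeric pairs, giving 7 + 3 = 10 stereoisomers in total.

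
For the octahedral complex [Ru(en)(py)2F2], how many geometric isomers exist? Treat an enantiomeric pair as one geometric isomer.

3

An octahedron has six vertices in three trans pairs; every non-trans pair is cis.
Each en is bidentate and must span two cis positions.
Working through the distinct placements yields 3 geometric isomers: py cis, F trans; py trans, F cis; py cis, F cis (chiral).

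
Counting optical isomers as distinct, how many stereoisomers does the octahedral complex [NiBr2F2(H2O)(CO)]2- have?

In an octahedral complex each vertex has one trans partner and four cis neighbours.
Working through the distinct placements yields 6 geometric isomers: Br trans, F cis; Br trans, F trans; Br cis, F cis (3 arrangements, 2 chiral); Br cis, F trans.
Of these, 2 lack any improper symmetry element and so occur as enantiomeric pairs, giving 6 + 2 = 8 stereoisomers in total.

8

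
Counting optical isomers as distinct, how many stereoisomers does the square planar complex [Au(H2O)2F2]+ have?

A square has two trans pairs of vertices; adjacent vertices are cis.
There are 2 geometric isomers: H2O cis; H2O trans.
Each arrangement has an internal mirror plane or centre of symmetry, so none is chiral.

2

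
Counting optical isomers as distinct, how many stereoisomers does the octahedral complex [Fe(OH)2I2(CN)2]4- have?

Systematic placement gives 5 geometric isomers: OH trans, I trans, CN trans; OH cis, I cis, CN trans; OH trans, I cis, CN cis; OH cis, I cis, CN cis (chiral); OH cis, I trans, CN cis.
One of these lacks any improper symmetry element and so occurs as an enantiomeric pair, giving 5 + 1 = 6 stereoisomers in total.

6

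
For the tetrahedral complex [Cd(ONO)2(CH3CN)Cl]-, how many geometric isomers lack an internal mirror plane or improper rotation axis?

All four vertices of a tetrahedron are equivalent and mutually adjacent, so cis/trans isomerism cannot arise.
Only one geometric arrangement is possible.

0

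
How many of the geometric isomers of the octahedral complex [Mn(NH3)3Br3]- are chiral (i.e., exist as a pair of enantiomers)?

0

An octahedron has six vertices in three trans pairs; every non-trans pair is cis.
The distinct arrangements are (2 in all): NH3 mer; NH3 fac.
Each arrangement has an internal mirror plane or centre of symmetry, so none is chiral.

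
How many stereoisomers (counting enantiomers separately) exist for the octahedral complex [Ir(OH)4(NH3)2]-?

The six octahedral sites form three mutually perpendicular trans pairs.
Systematic placement gives 2 geometric isomers: NH3 trans; NH3 cis.
Each arrangement has an internal mirror plane or centre of symmetry, so none is chiral.

2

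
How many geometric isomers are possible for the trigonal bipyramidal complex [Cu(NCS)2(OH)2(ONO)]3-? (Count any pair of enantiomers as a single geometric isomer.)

In a trigonal bipyramid the two axial positions differ from the three equatorial ones.
Placing the ligands in turn and identifying arrangements related by rotation or reflection leaves 5 distinct geometric isomers.

5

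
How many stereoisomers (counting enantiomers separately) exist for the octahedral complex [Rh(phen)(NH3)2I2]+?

Each phen is bidentate and must span two cis positions.
There are 3 geometric isomers: NH3 cis, I trans; NH3 cis, I cis (chiral); NH3 trans, I cis.
One of these lacks any improper symmetry element and so occurs as an enantiomeric pair, giving 3 + 1 = 4 stereoisomers in total.

4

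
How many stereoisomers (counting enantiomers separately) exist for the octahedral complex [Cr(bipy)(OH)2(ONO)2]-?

4

In an octahedral complex each vertex has one trans partner and four cis neighbours.
Each bipy is bidentate and must span two cis positions.
There are 3 geometric isomers: OH trans, ONO cis; OH cis, ONO cis (chiral); OH cis, ONO trans.
One of these lacks any improper symmetry element and so occurs as an enantiomeric pair, giving 3 + 1 = 4 stereoisomers in total.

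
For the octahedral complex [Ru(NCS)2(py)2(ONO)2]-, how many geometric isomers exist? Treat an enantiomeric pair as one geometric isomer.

5

The six octahedral sites form three mutually perpendicular trans pairs.
Systematic placement gives 5 geometric isomers: NCS trans, py trans, ONO trans; NCS trans, py cis, ONO cis; NCS cis, py trans, ONO cis; NCS cis, py cis, ONO cis (chiral); NCS cis, py cis, ONO trans.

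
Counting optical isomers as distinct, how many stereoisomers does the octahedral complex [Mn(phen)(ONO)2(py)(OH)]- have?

6

In an octahedral complex each vertex has one trans partner and four cis neighbours.
Each phen is bidentate and must span two cis positions.
There are 4 geometric isomers: ONO cis (3 arrangements, 2 chiral); ONO trans.
Of these, 2 lack any improper symmetry element and so occur as enantiomeric pairs, giving 4 + 2 = 6 stereoisomers in total.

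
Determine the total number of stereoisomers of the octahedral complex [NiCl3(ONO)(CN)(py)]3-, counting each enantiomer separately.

In an octahedral complex each vertex has one trans partner and four cis neighbours.
Systematic placement gives 4 geometric isomers: Cl mer (3 arrangements); Cl fac (chiral).
One of these lacks any improper symmetry element and so occurs as an enantiomeric pair, giving 4 + 1 = 5 stereoisomers in total.

5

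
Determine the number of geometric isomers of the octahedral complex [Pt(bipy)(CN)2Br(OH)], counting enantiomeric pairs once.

4

In an octahedral complex each vertex has one trans partner and four cis neighbours.
Each bipy is bidentate and must span two cis positions.
Systematic placement gives 4 geometric isomers: CN cis (3 arrangements, 2 chiral); CN trans.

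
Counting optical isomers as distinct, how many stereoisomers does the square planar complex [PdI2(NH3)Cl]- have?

A square has two trans pairs of vertices; adjacent vertices are cis.
The distinct arrangements are (2 in all): I cis; I trans.
Each arrangement has an internal mirror plane or centre of symmetry, so none is chiral.

2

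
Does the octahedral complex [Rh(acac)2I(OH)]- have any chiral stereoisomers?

In an octahedral complex each vertex has one trans partner and four cis neighbours.
Each acac is bidentate and must span two cis positions.
Working through the distinct placements yields 2 geometric isomers: I and OH mutually trans; I and OH mutually cis (chiral).
One of these lacks any improper symmetry element and so occurs as an enantiomeric pair, giving 2 + 1 = 3 stereoisomers in total.

yes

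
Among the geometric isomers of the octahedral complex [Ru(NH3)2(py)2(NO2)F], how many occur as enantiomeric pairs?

In an octahedral complex each vertex has one trans partner and four cis neighbours.
There are 6 geometric isomers: NH3 cis, py trans; NH3 cis, py cis (3 arrangements, 2 chiral); NH3 trans, py trans; NH3 trans, py cis.
Of these, 2 lack any improper symmetry element and so occur as enantiomeric pairs, giving 6 + 2 = 8 stereoisomers in total.

2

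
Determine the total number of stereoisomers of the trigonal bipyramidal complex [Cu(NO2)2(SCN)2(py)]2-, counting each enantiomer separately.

A trigonal bipyramid has two axial and three equatorial sites, which are chemically inequivalent.
Placing the ligands in turn and identifying arrangements related by rotation or reflection leaves 5 distinct geometric isomers.
One of these lacks any improper symmetry element and so occurs as an enantiomeric pair, giving 5 + 1 = 6 stereoisomers in total.

6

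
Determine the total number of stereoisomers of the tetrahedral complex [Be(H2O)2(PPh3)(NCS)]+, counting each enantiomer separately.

1

In a tetrahedral complex all four positions are equivalent and every pair of ligands is adjacent — there is no cis/trans distinction.
Only one geometric arrangement is possible.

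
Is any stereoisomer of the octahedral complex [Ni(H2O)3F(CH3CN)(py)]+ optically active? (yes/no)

The distinct arrangements are (4 in all): H2O mer (3 arrangements); H2O fac (chiral).
One of these lacks any improper symmetry element and so occurs as an enantiomeric pair, giving 4 + 1 = 5 stereoisomers in total.

yes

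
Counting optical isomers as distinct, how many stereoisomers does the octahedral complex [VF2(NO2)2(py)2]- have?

There are 5 geometric isomers: F trans, NO2 trans, py trans; F trans, NO2 cis, py cis; F cis, NO2 cis, py trans; F cis, NO2 cis, py cis (chiral); F cis, NO2 trans, py cis.
One of these lacks any improper symmetry element and so occurs as an enantiomeric pair, giving 5 + 1 = 6 stereoisomers in total.

6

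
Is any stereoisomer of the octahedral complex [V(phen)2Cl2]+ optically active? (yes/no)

In an octahedral complex each vertex has one trans partner and four cis neighbours.
Each phen is bidentate and must span two cis positions.
The distinct arrangements are (2 in all): Cl trans; Cl cis (chiral).
One of these lacks any improper symmetry element and so occurs as an enantiomeric pair, giving 2 + 1 = 3 stereoisomers in total.

yes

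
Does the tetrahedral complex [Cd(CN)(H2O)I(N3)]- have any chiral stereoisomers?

yes

All four vertices of a tetrahedron are equivalent and mutually adjacent, so cis/trans isomerism cannot arise.
Only one geometric arrangement is possible; it has no improper symmetry element, so it exists as a pair of enantiomers (2 stereoisomers).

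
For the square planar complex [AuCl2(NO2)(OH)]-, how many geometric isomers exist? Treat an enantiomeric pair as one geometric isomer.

In a square planar complex each vertex has one trans partner and two cis neighbours.
The distinct arrangements are (2 in all): Cl cis; Cl trans.

2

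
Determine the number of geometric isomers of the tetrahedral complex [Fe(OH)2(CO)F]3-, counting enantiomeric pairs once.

Only one geometric arrangement is possible.

1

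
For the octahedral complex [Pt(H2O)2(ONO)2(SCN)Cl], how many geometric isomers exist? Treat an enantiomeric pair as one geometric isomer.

An octahedron has six vertices in three trans pairs; every non-trans pair is cis.
Systematic placement gives 6 geometric isomers: H2O cis, ONO cis (3 arrangements, 2 chiral); H2O cis, ONO trans; H2O trans, ONO cis; H2O trans, ONO trans.

6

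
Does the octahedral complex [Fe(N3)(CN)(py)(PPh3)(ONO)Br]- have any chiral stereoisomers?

The six octahedral sites form three mutually perpendicular trans pairs.
Placing the ligands in turn and identifying arrangements related by rotation or reflection leaves 15 distinct geometric isomers.
Of these, 15 lack any improper symmetry element and so occur as enantiomeric pairs, giving 15 + 15 = 30 stereoisomers in total.

yes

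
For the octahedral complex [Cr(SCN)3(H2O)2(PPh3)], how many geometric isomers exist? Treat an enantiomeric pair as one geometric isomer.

There are 3 geometric isomers: SCN mer, H2O trans; SCN mer, H2O cis; SCN fac, H2O cis.

3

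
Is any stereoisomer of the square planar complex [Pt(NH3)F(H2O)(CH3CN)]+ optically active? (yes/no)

no

In a square planar complex each vertex has one trans partner and two cis neighbours.
There are 3 geometric isomers: (CH3CN/H2O trans, F/NH3 trans); (CH3CN/NH3 trans, F/H2O trans); (CH3CN/F trans, H2O/NH3 trans).
Each arrangement has an internal mirror plane or centre of symmetry, so none is chiral.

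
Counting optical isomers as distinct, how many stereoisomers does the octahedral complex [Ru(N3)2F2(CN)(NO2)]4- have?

The six octahedral sites form three mutually perpendicular trans pairs.
Systematic placement gives 6 geometric isomers: N3 cis, F cis (3 arrangements, 2 chiral); N3 trans, F cis; N3 cis, F trans; N3 trans, F trans.
Of these, 2 lack any improper symmetry element and so occur as enantiomeric pairs, giving 6 + 2 = 8 stereoisomers in total.

8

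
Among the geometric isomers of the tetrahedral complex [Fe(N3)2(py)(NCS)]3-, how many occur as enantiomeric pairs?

0

In a tetrahedral complex all four positions are equivalent and every pair of ligands is adjacent — there is no cis/trans distinction.
Only one geometric arrangement is possible.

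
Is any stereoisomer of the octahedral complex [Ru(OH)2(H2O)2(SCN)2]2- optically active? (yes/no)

The distinct arrangements are (5 in all): OH trans, H2O trans, SCN trans; OH cis, H2O trans, SCN cis; OH cis, H2O cis, SCN trans; OH cis, H2O cis, SCN cis (chiral); OH trans, H2O cis, SCN cis.
One of these lacks any improper symmetry element and so occurs as an enantiomeric pair, giving 5 + 1 = 6 stereoisomers in total.

yes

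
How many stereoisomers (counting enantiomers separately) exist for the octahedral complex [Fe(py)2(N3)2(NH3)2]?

In an octahedral complex each vertex has one trans partner and four cis neighbours.
There are 5 geometric isomers: py trans, N3 trans, NH3 trans; py cis, N3 trans, NH3 cis; py trans, N3 cis, NH3 cis; py cis, N3 cis, NH3 cis (chiral); py cis, N3 cis, NH3 trans.
One of these lacks any improper symmetry element and so occurs as an enantiomeric pair, giving 5 + 1 = 6 stereoisomers in total.

6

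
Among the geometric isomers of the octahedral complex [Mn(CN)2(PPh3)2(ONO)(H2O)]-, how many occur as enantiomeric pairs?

2

In an octahedral complex each vertex has one trans partner and four cis neighbours.
The distinct arrangements are (6 in all): CN trans, PPh3 trans; CN trans, PPh3 cis; CN cis, PPh3 trans; CN cis, PPh3 cis (3 arrangements, 2 chiral).
Of these, 2 lack any improper symmetry element and so occur as enantiomeric pairs, giving 6 + 2 = 8 stereoisomers in total.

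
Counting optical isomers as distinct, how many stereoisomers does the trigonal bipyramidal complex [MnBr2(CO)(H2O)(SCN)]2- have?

10

In a trigonal bipyramid the two axial positions differ from the three equatorial ones.
Placing the ligands in turn and identifying arrangements related by rotation or reflection leaves 7 distinct geometric isomers.
Of these, 3 lack any improper symmetry element and so occur as enantiomeric pairs, giving 7 + 3 = 10 stereoisomers in total.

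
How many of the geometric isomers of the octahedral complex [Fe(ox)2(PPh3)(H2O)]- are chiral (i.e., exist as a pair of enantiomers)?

1

Each ox is bidentate and must span two cis positions.
The distinct arrangements are (2 in all): PPh3 and H2O mutually trans; PPh3 and H2O mutually cis (chiral).
One of these lacks any improper symmetry element and so occurs as an enantiomeric pair, giving 2 + 1 = 3 stereoisomers in total.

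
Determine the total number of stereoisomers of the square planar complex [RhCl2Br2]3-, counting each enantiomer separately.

A square has two trans pairs of vertices; adjacent vertices are cis.
The distinct arrangements are (2 in all): Cl cis; Cl trans.
Each arrangement has an internal mirror plane or centre of symmetry, so none is chiral.

2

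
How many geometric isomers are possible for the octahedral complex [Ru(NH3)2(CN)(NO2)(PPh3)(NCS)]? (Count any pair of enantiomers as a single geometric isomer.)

9

An octahedron has six vertices in three trans pairs; every non-trans pair is cis.
Placing the ligands in turn and identifying arrangements related by rotation or reflection leaves 9 distinct geometric isomers.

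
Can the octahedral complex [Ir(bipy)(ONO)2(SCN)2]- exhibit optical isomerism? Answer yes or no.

In an octahedral complex each vertex has one trans partner and four cis neighbours.
Each bipy is bidentate and must span two cis positions.
Systematic placement gives 3 geometric isomers: ONO trans, SCN cis; ONO cis, SCN cis (chiral); ONO cis, SCN trans.
One of these lacks any improper symmetry element and so occurs as an enantiomeric pair, giving 3 + 1 = 4 stereoisomers in total.

yes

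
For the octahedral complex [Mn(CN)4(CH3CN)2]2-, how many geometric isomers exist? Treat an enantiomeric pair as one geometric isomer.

2

An octahedron has six vertices in three trans pairs; every non-trans pair is cis.
Systematic placement gives 2 geometric isomers: CH3CN trans; CH3CN cis.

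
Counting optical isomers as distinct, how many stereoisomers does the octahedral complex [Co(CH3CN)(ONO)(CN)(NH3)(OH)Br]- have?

Systematic enumeration (placing each ligand type in turn and discarding arrangements equivalent by rotation or reflection) gives 15 geometric isomers.
Of these, 15 lack any improper symmetry element and so occur as enantiomeric pairs, giving 15 + 15 = 30 stereoisomers in total.

30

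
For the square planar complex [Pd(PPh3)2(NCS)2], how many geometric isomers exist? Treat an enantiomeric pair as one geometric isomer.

2

In a square planar complex each vertex has one trans partner and two cis neighbours.
Systematic placement gives 2 geometric isomers: PPh3 cis; PPh3 trans.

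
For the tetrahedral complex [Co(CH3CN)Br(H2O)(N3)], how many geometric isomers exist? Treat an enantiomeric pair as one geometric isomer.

All four vertices of a tetrahedron are equivalent and mutually adjacent, so cis/trans isomerism cannot arise.
Only one geometric arrangement is possible; it has no improper symmetry element, so it exists as a pair of enantiomers (2 stereoisomers).

1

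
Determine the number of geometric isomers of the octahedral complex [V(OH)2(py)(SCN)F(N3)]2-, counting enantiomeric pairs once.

9

The six octahedral sites form three mutually perpendicular trans pairs.
Systematic enumeration (placing each ligand type in turn and discarding arrangements equivalent by rotation or reflection) gives 9 geometric isomers.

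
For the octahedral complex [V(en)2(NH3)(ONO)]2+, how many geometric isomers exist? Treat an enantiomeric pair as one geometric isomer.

Each en is bidentate and must span two cis positions.
There are 2 geometric isomers: NH3 and ONO mutually trans; NH3 and ONO mutually cis (chiral).

2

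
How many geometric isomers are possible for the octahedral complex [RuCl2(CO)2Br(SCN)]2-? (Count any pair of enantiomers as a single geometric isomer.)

The six octahedral sites form three mutually perpendicular trans pairs.
Systematic placement gives 6 geometric isomers: Cl cis, CO cis (3 arrangements, 2 chiral); Cl trans, CO cis; Cl cis, CO trans; Cl trans, CO trans.

6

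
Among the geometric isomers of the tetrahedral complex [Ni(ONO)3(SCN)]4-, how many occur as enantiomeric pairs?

0

In a tetrahedral complex all four positions are equivalent and every pair of ligands is adjacent — there is no cis/trans distinction.
Only one geometric arrangement is possible.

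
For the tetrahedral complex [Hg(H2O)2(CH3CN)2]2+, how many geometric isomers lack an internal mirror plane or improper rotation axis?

0

All four vertices of a tetrahedron are equivalent and mutually adjacent, so cis/trans isomerism cannot arise.
Only one geometric arrangement is possible.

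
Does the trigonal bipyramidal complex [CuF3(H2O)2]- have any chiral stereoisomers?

A trigonal bipyramid has two axial and three equatorial sites, which are chemically inequivalent.
Working through the distinct placements yields 3 geometric isomers: H2O both equatorial; H2O one axial, one equatorial; H2O both axial.
Each arrangement has an internal mirror plane or centre of symmetry, so none is chiral.

no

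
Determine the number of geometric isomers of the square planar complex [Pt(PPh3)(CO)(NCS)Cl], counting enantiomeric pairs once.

A square has two trans pairs of vertices; adjacent vertices are cis.
Systematic placement gives 3 geometric isomers: (CO/NCS trans, Cl/PPh3 trans); (CO/PPh3 trans, Cl/NCS trans); (CO/Cl trans, NCS/PPh3 trans).

3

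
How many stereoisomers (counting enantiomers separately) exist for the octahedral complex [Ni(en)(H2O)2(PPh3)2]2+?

4

The six octahedral sites form three mutually perpendicular trans pairs.
Each en is bidentate and must span two cis positions.
Working through the distinct placements yields 3 geometric isomers: H2O trans, PPh3 cis; H2O cis, PPh3 cis (chiral); H2O cis, PPh3 trans.
One of these lacks any improper symmetry element and so occurs as an enantiomeric pair, giving 3 + 1 = 4 stereoisomers in total.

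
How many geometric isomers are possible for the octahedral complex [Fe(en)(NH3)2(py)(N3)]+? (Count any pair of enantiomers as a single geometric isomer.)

4

In an octahedral complex each vertex has one trans partner and four cis neighbours.
Each en is bidentate and must span two cis positions.
There are 4 geometric isomers: NH3 cis (3 arrangements, 2 chiral); NH3 trans.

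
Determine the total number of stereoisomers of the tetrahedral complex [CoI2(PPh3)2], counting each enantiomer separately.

1

All four vertices of a tetrahedron are equivalent and mutually adjacent, so cis/trans isomerism cannot arise.
Only one geometric arrangement is possible.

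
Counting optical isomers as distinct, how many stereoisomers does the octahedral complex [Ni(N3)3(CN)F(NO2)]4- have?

5

An octahedron has six vertices in three trans pairs; every non-trans pair is cis.
Systematic placement gives 4 geometric isomers: N3 mer (3 arrangements); N3 fac (chiral).
One of these lacks any improper symmetry element and so occurs as an enantiomeric pair, giving 4 + 1 = 5 stereoisomers in total.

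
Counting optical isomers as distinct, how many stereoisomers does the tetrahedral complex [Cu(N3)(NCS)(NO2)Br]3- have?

All four vertices of a tetrahedron are equivalent and mutually adjacent, so cis/trans isomerism cannot arise.
Only one geometric arrangement is possible; it has no improper symmetry element, so it exists as a pair of enantiomers (2 stereoisomers).

2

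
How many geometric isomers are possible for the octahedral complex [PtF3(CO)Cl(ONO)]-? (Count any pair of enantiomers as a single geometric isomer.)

The six octahedral sites form three mutually perpendicular trans pairs.
Systematic placement gives 4 geometric isomers: F mer (3 arrangements); F fac (chiral).

4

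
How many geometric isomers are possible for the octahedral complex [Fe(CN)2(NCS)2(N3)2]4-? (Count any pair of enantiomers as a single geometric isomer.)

In an octahedral complex each vertex has one trans partner and four cis neighbours.
Working through the distinct placements yields 5 geometric isomers: CN trans, NCS trans, N3 trans; CN trans, NCS cis, N3 cis; CN cis, NCS trans, N3 cis; CN cis, NCS cis, N3 cis (chiral); CN cis, NCS cis, N3 trans.

5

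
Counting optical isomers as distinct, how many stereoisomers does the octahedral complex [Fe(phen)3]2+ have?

2

An octahedron has six vertices in three trans pairs; every non-trans pair is cis.
Each phen is bidentate and must span two cis positions.
Only one geometric arrangement is possible; it has no improper symmetry element, so it exists as a pair of enantiomers (2 stereoisomers).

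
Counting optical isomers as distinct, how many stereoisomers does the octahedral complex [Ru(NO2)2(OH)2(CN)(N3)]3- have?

The six octahedral sites form three mutually perpendicular trans pairs.
Working through the distinct placements yields 6 geometric isomers: NO2 trans, OH trans; NO2 cis, OH cis (3 arrangements, 2 chiral); NO2 cis, OH trans; NO2 trans, OH cis.
Of these, 2 lack any improper symmetry element and so occur as enantiomeric pairs, giving 6 + 2 = 8 stereoisomers in total.

8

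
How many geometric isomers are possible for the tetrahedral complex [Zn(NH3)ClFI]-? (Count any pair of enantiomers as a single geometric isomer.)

1

In a tetrahedral complex all four positions are equivalent and every pair of ligands is adjacent — there is no cis/trans distinction.
Only one geometric arrangement is possible; it has no improper symmetry element, so it exists as a pair of enantiomers (2 stereoisomers).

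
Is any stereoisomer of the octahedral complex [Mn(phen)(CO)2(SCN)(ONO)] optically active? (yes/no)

The six octahedral sites form three mutually perpendicular trans pairs.
Each phen is bidentate and must span two cis positions.
There are 4 geometric isomers: CO trans; CO cis (3 arrangements, 2 chiral).
Of these, 2 lack any improper symmetry element and so occur as enantiomeric pairs, giving 4 + 2 = 6 stereoisomers in total.

yes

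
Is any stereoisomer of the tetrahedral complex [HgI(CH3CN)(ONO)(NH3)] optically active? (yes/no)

yes

All four vertices of a tetrahedron are equivalent and mutually adjacent, so cis/trans isomerism cannot arise.
Only one geometric arrangement is possible; it has no improper symmetry element, so it exists as a pair of enantiomers (2 stereoisomers).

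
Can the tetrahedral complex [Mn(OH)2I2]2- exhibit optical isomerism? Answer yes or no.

no

In a tetrahedral complex all four positions are equivalent and every pair of ligands is adjacent — there is no cis/trans distinction.
Only one geometric arrangement is possible.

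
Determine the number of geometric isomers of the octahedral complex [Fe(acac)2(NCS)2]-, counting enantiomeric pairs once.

2

An octahedron has six vertices in three trans pairs; every non-trans pair is cis.
Each acac is bidentate and must span two cis positions.
Working through the distinct placements yields 2 geometric isomers: NCS trans; NCS cis (chiral).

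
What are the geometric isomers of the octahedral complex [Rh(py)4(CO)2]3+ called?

cis and trans

The six octahedral sites form three mutually perpendicular trans pairs.
The distinct arrangements are (2 in all): CO trans; CO cis.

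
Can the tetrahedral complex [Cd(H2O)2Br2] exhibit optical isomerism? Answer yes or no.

no

In a tetrahedral complex all four positions are equivalent and every pair of ligands is adjacent — there is no cis/trans distinction.
Only one geometric arrangement is possible.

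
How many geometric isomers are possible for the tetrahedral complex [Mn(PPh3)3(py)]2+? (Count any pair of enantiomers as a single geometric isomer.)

1

All four vertices of a tetrahedron are equivalent and mutually adjacent, so cis/trans isomerism cannot arise.
Only one geometric arrangement is possible.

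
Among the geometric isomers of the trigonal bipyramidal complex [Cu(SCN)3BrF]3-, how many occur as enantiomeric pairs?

0

In a trigonal bipyramid the two axial positions differ from the three equatorial ones.
Systematic placement gives 4 geometric isomers: Br axial, F axial; Br axial, F equatorial; Br equatorial, F axial; Br equatorial, F equatorial.
Each arrangement has an internal mirror plane or centre of symmetry, so none is chiral.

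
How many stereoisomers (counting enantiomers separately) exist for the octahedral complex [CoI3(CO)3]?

Working through the distinct placements yields 2 geometric isomers: I mer; I fac.
Each arrangement has an internal mirror plane or centre of symmetry, so none is chiral.

2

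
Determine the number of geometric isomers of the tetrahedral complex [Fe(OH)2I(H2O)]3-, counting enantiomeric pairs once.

All four vertices of a tetrahedron are equivalent and mutually adjacent, so cis/trans isomerism cannot arise.
Only one geometric arrangement is possible.

1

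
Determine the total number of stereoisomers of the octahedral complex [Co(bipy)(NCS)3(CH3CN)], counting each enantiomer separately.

Each bipy is bidentate and must span two cis positions.
Systematic placement gives 2 geometric isomers: NCS fac; NCS mer.
Each arrangement has an internal mirror plane or centre of symmetry, so none is chiral.

2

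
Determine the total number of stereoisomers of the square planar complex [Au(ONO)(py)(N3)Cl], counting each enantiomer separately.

3

Systematic placement gives 3 geometric isomers: (Cl/ONO trans, N3/py trans); (Cl/py trans, N3/ONO trans); (Cl/N3 trans, ONO/py trans).
Each arrangement has an internal mirror plane or centre of symmetry, so none is chiral.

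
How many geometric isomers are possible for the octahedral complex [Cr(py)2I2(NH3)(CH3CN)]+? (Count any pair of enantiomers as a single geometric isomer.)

6

The distinct arrangements are (6 in all): py trans, I cis; py cis, I cis (3 arrangements, 2 chiral); py trans, I trans; py cis, I trans.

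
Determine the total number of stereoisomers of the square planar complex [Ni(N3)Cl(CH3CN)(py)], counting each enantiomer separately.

3

In a square planar complex each vertex has one trans partner and two cis neighbours.
Working through the distinct placements yields 3 geometric isomers: (CH3CN/N3 trans, Cl/py trans); (CH3CN/py trans, Cl/N3 trans); (CH3CN/Cl trans, N3/py trans).
Each arrangement has an internal mirror plane or centre of symmetry, so none is chiral.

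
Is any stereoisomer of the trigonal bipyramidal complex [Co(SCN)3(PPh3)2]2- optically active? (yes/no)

In a trigonal bipyramid the two axial positions differ from the three equatorial ones.
Systematic placement gives 3 geometric isomers: PPh3 both axial; PPh3 one axial, one equatorial; PPh3 both equatorial.
Each arrangement has an internal mirror plane or centre of symmetry, so none is chiral.

no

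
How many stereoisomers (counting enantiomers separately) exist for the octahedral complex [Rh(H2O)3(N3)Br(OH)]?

In an octahedral complex each vertex has one trans partner and four cis neighbours.
The distinct arrangements are (4 in all): H2O mer (3 arrangements); H2O fac (chiral).
One of these lacks any improper symmetry element and so occurs as an enantiomeric pair, giving 4 + 1 = 5 stereoisomers in total.

5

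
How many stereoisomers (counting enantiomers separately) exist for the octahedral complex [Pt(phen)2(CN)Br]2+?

3

An octahedron has six vertices in three trans pairs; every non-trans pair is cis.
Each phen is bidentate and must span two cis positions.
The distinct arrangements are (2 in all): CN and Br mutually trans; CN and Br mutually cis (chiral).
One of these lacks any improper symmetry element and so occurs as an enantiomeric pair, giving 2 + 1 = 3 stereoisomers in total.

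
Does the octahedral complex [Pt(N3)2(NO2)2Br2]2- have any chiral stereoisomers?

Systematic placement gives 5 geometric isomers: N3 trans, NO2 trans, Br trans; N3 cis, NO2 cis, Br trans; N3 cis, NO2 trans, Br cis; N3 cis, NO2 cis, Br cis (chiral); N3 trans, NO2 cis, Br cis.
One of these lacks any improper symmetry element and so occurs as an enantiomeric pair, giving 5 + 1 = 6 stereoisomers in total.

yes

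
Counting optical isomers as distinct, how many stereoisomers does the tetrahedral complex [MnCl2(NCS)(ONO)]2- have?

In a tetrahedral complex all four positions are equivalent and every pair of ligands is adjacent — there is no cis/trans distinction.
Only one geometric arrangement is possible.

1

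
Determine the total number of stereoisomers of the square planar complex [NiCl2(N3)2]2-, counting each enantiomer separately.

A square has two trans pairs of vertices; adjacent vertices are cis.
Working through the distinct placements yields 2 geometric isomers: Cl cis; Cl trans.
Each arrangement has an internal mirror plane or centre of symmetry, so none is chiral.

2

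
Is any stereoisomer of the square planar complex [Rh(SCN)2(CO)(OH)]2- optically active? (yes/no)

no

A square has two trans pairs of vertices; adjacent vertices are cis.
Working through the distinct placements yields 2 geometric isomers: SCN cis; SCN trans.
Each arrangement has an internal mirror plane or centre of symmetry, so none is chiral.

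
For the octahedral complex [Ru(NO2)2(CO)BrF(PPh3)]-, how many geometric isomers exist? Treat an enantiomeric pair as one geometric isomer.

The six octahedral sites form three mutually perpendicular trans pairs.
Exhaustive case analysis gives 9 geometric isomers.

9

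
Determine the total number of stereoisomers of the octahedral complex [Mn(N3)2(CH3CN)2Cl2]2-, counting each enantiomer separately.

The six octahedral sites form three mutually perpendicular trans pairs.
Systematic placement gives 5 geometric isomers: N3 trans, CH3CN trans, Cl trans; N3 cis, CH3CN trans, Cl cis; N3 trans, CH3CN cis, Cl cis; N3 cis, CH3CN cis, Cl cis (chiral); N3 cis, CH3CN cis, Cl trans.
One of these lacks any improper symmetry element and so occurs as an enantiomeric pair, giving 5 + 1 = 6 stereoisomers in total.

6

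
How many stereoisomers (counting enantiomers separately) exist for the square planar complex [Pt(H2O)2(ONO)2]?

2

In a square planar complex each vertex has one trans partner and two cis neighbours.
Systematic placement gives 2 geometric isomers: H2O cis; H2O trans.
Each arrangement has an internal mirror plane or centre of symmetry, so none is chiral.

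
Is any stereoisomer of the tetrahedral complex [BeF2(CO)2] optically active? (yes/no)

Only one geometric arrangement is possible.

no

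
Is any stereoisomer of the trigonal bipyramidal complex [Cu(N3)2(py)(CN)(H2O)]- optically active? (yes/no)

yes

A trigonal bipyramid has two axial and three equatorial sites, which are chemically inequivalent.
Exhaustive case analysis gives 7 geometric isomers.
Of these, 3 lack any improper symmetry element and so occur as enantiomeric pairs, giving 7 + 3 = 10 stereoisomers in total.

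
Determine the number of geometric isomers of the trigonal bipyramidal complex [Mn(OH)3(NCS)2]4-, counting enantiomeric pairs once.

Working through the distinct placements yields 3 geometric isomers: NCS both axial; NCS one axial, one equatorial; NCS both equatorial.

3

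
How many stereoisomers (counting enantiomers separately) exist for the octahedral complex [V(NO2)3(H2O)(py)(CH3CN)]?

5

Working through the distinct placements yields 4 geometric isomers: NO2 mer (3 arrangements); NO2 fac (chiral).
One of these lacks any improper symmetry element and so occurs as an enantiomeric pair, giving 4 + 1 = 5 stereoisomers in total.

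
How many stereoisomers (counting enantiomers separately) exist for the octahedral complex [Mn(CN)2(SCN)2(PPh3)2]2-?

The six octahedral sites form three mutually perpendicular trans pairs.
The distinct arrangements are (5 in all): CN trans, SCN trans, PPh3 trans; CN trans, SCN cis, PPh3 cis; CN cis, SCN trans, PPh3 cis; CN cis, SCN cis, PPh3 cis (chiral); CN cis, SCN cis, PPh3 trans.
One of these lacks any improper symmetry element and so occurs as an enantiomeric pair, giving 5 + 1 = 6 stereoisomers in total.

6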